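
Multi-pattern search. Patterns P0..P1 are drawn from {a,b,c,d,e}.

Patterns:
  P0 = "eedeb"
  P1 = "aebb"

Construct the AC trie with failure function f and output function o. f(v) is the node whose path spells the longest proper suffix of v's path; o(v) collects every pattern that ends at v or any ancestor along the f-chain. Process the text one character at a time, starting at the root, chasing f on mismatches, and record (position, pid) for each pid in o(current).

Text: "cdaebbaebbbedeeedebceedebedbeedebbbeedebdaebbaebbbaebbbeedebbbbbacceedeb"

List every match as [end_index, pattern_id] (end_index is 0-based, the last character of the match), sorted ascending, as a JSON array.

Build automaton:
Trie nodes:
  0='ε' goto a→6 e→1
  1='e' goto e→2
  2='ee' goto d→3
  3='eed' goto e→4
  4='eede' goto b→5
  5='eedeb' goto ·  ←P0
  6='a' goto e→7
  7='ae' goto b→8
  8='aeb' goto b→9
  9='aebb' goto ·  ←P1

BFS fail/out derivation:
  fail(1) 'e': from fail(0)=0 chase 'e': 0 ⇒ 0;  out=∅∪out(0)=∅
  fail(6) 'a': from fail(0)=0 chase 'a': 0 ⇒ 0;  out=∅∪out(0)=∅
  fail(2) 'ee': from fail(1)=0 chase 'e': 0 ⇒ 1;  out=∅∪out(1)=∅
  fail(7) 'ae': from fail(6)=0 chase 'e': 0 ⇒ 1;  out=∅∪out(1)=∅
  fail(3) 'eed': from fail(2)=1 chase 'd': 1→0 ⇒ 0;  out=∅∪out(0)=∅
  fail(8) 'aeb': from fail(7)=1 chase 'b': 1→0 ⇒ 0;  out=∅∪out(0)=∅
  fail(4) 'eede': from fail(3)=0 chase 'e': 0 ⇒ 1;  out=∅∪out(1)=∅
  fail(9) 'aebb': from fail(8)=0 chase 'b': 0 ⇒ 0;  out={1}∪out(0)={1}
  fail(5) 'eedeb': from fail(4)=1 chase 'b': 1→0 ⇒ 0;  out={0}∪out(0)={0}

Text stream:
pos 0 'c': at 0
pos 1 'd': at 0
pos 2 'a': at 6
pos 3 'e': at 7
pos 4 'b': at 8
pos 5 'b': at 9  → match P1@[2:5]
pos 6 'a': at 6 ·f
pos 7 'e': at 7
pos 8 'b': at 8
pos 9 'b': at 9  → match P1@[6:9]
pos 10 'b': at 0 ·f
pos 11 'e': at 1
pos 12 'd': at 0 ·f
pos 13 'e': at 1
pos 14 'e': at 2
pos 15 'e': at 2 ·f
pos 16 'd': at 3
pos 17 'e': at 4
pos 18 'b': at 5  → match P0@[14:18]
pos 19 'c': at 0 ·f
pos 20 'e': at 1
pos 21 'e': at 2
pos 22 'd': at 3
pos 23 'e': at 4
pos 24 'b': at 5  → match P0@[20:24]
pos 25 'e': at 1 ·f
pos 26 'd': at 0 ·f
pos 27 'b': at 0
pos 28 'e': at 1
pos 29 'e': at 2
pos 30 'd': at 3
pos 31 'e': at 4
pos 32 'b': at 5  → match P0@[28:32]
pos 33 'b': at 0 ·f
pos 34 'b': at 0
pos 35 'e': at 1
pos 36 'e': at 2
pos 37 'd': at 3
pos 38 'e': at 4
pos 39 'b': at 5  → match P0@[35:39]
pos 40 'd': at 0 ·f
pos 41 'a': at 6
pos 42 'e': at 7
pos 43 'b': at 8
pos 44 'b': at 9  → match P1@[41:44]
pos 45 'a': at 6 ·f
pos 46 'e': at 7
pos 47 'b': at 8
pos 48 'b': at 9  → match P1@[45:48]
pos 49 'b': at 0 ·f
pos 50 'a': at 6
pos 51 'e': at 7
pos 52 'b': at 8
pos 53 'b': at 9  → match P1@[50:53]
pos 54 'b': at 0 ·f
pos 55 'e': at 1
pos 56 'e': at 2
pos 57 'd': at 3
pos 58 'e': at 4
pos 59 'b': at 5  → match P0@[55:59]
pos 60 'b': at 0 ·f
pos 61 'b': at 0
pos 62 'b': at 0
pos 63 'b': at 0
pos 64 'a': at 6
pos 65 'c': at 0 ·f
pos 66 'c': at 0
pos 67 'e': at 1
pos 68 'e': at 2
pos 69 'd': at 3
pos 70 'e': at 4
pos 71 'b': at 5  → match P0@[67:71]

Result: [[5,1],[9,1],[18,0],[24,0],[32,0],[39,0],[44,1],[48,1],[53,1],[59,0],[71,0]]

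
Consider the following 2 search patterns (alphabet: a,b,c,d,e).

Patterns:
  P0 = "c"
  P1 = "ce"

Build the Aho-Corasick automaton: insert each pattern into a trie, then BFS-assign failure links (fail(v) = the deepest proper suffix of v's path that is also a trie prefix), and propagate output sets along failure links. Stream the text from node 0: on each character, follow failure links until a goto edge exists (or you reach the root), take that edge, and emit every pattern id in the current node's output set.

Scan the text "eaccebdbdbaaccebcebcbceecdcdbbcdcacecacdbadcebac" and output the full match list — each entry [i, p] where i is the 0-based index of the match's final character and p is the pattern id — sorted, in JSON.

Construct AC machine:
Trie (insert patterns):
  n0 'ε': c→1
  n1 'c': e→2  [P0 ends]
  n2 'ce': ·  [P1 ends]

BFS fail/out derivation:
  n1('c'): parent n0 fail=0; on 'c' 0 → fail=0;  out {0}∪∅={0}
  n2('ce'): parent n1 fail=0; on 'e' 0 → fail=0;  out {1}∪∅={1}

Scan:
[0] read 'e'  n0⇒n0
[1] read 'a'  n0⇒n0
[2] read 'c'  n0⇒n1  emit P0@[2:2]
[3] read 'c'  n1⇒n1 (fail-walked)  emit P0@[3:3]
[4] read 'e'  n1⇒n2  emit P1@[3:4]
[5] read 'b'  n2⇒n0 (fail-walked)
[6] read 'd'  n0⇒n0
[7] read 'b'  n0⇒n0
[8] read 'd'  n0⇒n0
[9] read 'b'  n0⇒n0
[10] read 'a'  n0⇒n0
[11] read 'a'  n0⇒n0
[12] read 'c'  n0⇒n1  emit P0@[12:12]
[13] read 'c'  n1⇒n1 (fail-walked)  emit P0@[13:13]
[14] read 'e'  n1⇒n2  emit P1@[13:14]
[15] read 'b'  n2⇒n0 (fail-walked)
[16] read 'c'  n0⇒n1  emit P0@[16:16]
[17] read 'e'  n1⇒n2  emit P1@[16:17]
[18] read 'b'  n2⇒n0 (fail-walked)
[19] read 'c'  n0⇒n1  emit P0@[19:19]
[20] read 'b'  n1⇒n0 (fail-walked)
[21] read 'c'  n0⇒n1  emit P0@[21:21]
[22] read 'e'  n1⇒n2  emit P1@[21:22]
[23] read 'e'  n2⇒n0 (fail-walked)
[24] read 'c'  n0⇒n1  emit P0@[24:24]
[25] read 'd'  n1⇒n0 (fail-walked)
[26] read 'c'  n0⇒n1  emit P0@[26:26]
[27] read 'd'  n1⇒n0 (fail-walked)
[28] read 'b'  n0⇒n0
[29] read 'b'  n0⇒n0
[30] read 'c'  n0⇒n1  emit P0@[30:30]
[31] read 'd'  n1⇒n0 (fail-walked)
[32] read 'c'  n0⇒n1  emit P0@[32:32]
[33] read 'a'  n1⇒n0 (fail-walked)
[34] read 'c'  n0⇒n1  emit P0@[34:34]
[35] read 'e'  n1⇒n2  emit P1@[34:35]
[36] read 'c'  n2⇒n1 (fail-walked)  emit P0@[36:36]
[37] read 'a'  n1⇒n0 (fail-walked)
[38] read 'c'  n0⇒n1  emit P0@[38:38]
[39] read 'd'  n1⇒n0 (fail-walked)
[40] read 'b'  n0⇒n0
[41] read 'a'  n0⇒n0
[42] read 'd'  n0⇒n0
[43] read 'c'  n0⇒n1  emit P0@[43:43]
[44] read 'e'  n1⇒n2  emit P1@[43:44]
[45] read 'b'  n2⇒n0 (fail-walked)
[46] read 'a'  n0⇒n0
[47] read 'c'  n0⇒n1  emit P0@[47:47]

All matches (sorted): [[2,0],[3,0],[4,1],[12,0],[13,0],[14,1],[16,0],[17,1],[19,0],[21,0],[22,1],[24,0],[26,0],[30,0],[32,0],[34,0],[35,1],[36,0],[38,0],[43,0],[44,1],[47,0]]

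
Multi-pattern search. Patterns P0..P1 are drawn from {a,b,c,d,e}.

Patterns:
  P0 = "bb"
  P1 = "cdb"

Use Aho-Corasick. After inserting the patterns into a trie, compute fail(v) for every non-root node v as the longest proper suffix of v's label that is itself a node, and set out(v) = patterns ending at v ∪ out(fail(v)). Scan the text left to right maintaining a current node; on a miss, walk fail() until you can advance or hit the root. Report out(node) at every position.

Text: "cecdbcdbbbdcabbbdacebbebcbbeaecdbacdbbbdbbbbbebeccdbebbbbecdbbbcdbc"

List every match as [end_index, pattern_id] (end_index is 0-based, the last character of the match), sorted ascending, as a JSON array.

Construct AC machine:
Trie nodes:
  0='ε' goto b→1 c→3
  1='b' goto b→2
  2='bb' goto ·  [P0 ends]
  3='c' goto d→4
  4='cd' goto b→5
  5='cdb' goto ·  [P1 ends]

Failure links (BFS by depth):
  n1('b'): parent n0 fail=0; on 'b' 0 → fail=0;  out ∅∪∅=∅
  n3('c'): parent n0 fail=0; on 'c' 0 → fail=0;  out ∅∪∅=∅
  n2('bb'): parent n1 fail=0; on 'b' 0 → fail=1;  out {0}∪∅={0}
  n4('cd'): parent n3 fail=0; on 'd' 0 → fail=0;  out ∅∪∅=∅
  n5('cdb'): parent n4 fail=0; on 'b' 0 → fail=1;  out {1}∪∅={1}

Scan:
pos 0 'c': at 3
pos 1 'e': at 0 (via fail)
pos 2 'c': at 3
pos 3 'd': at 4
pos 4 'b': at 5  ** P1@[2:4]
pos 5 'c': at 3 (via fail)
pos 6 'd': at 4
pos 7 'b': at 5  ** P1@[5:7]
pos 8 'b': at 2 (via fail)  ** P0@[7:8]
pos 9 'b': at 2 (via fail)  ** P0@[8:9]
pos 10 'd': at 0 (via fail)
pos 11 'c': at 3
pos 12 'a': at 0 (via fail)
pos 13 'b': at 1
pos 14 'b': at 2  ** P0@[13:14]
pos 15 'b': at 2 (via fail)  ** P0@[14:15]
pos 16 'd': at 0 (via fail)
pos 17 'a': at 0
pos 18 'c': at 3
pos 19 'e': at 0 (via fail)
pos 20 'b': at 1
pos 21 'b': at 2  ** P0@[20:21]
pos 22 'e': at 0 (via fail)
pos 23 'b': at 1
pos 24 'c': at 3 (via fail)
pos 25 'b': at 1 (via fail)
pos 26 'b': at 2  ** P0@[25:26]
pos 27 'e': at 0 (via fail)
pos 28 'a': at 0
pos 29 'e': at 0
pos 30 'c': at 3
pos 31 'd': at 4
pos 32 'b': at 5  ** P1@[30:32]
pos 33 'a': at 0 (via fail)
pos 34 'c': at 3
pos 35 'd': at 4
pos 36 'b': at 5  ** P1@[34:36]
pos 37 'b': at 2 (via fail)  ** P0@[36:37]
pos 38 'b': at 2 (via fail)  ** P0@[37:38]
pos 39 'd': at 0 (via fail)
pos 40 'b': at 1
pos 41 'b': at 2  ** P0@[40:41]
pos 42 'b': at 2 (via fail)  ** P0@[41:42]
pos 43 'b': at 2 (via fail)  ** P0@[42:43]
pos 44 'b': at 2 (via fail)  ** P0@[43:44]
pos 45 'e': at 0 (via fail)
pos 46 'b': at 1
pos 47 'e': at 0 (via fail)
pos 48 'c': at 3
pos 49 'c': at 3 (via fail)
pos 50 'd': at 4
pos 51 'b': at 5  ** P1@[49:51]
pos 52 'e': at 0 (via fail)
pos 53 'b': at 1
pos 54 'b': at 2  ** P0@[53:54]
pos 55 'b': at 2 (via fail)  ** P0@[54:55]
pos 56 'b': at 2 (via fail)  ** P0@[55:56]
pos 57 'e': at 0 (via fail)
pos 58 'c': at 3
pos 59 'd': at 4
pos 60 'b': at 5  ** P1@[58:60]
pos 61 'b': at 2 (via fail)  ** P0@[60:61]
pos 62 'b': at 2 (via fail)  ** P0@[61:62]
pos 63 'c': at 3 (via fail)
pos 64 'd': at 4
pos 65 'b': at 5  ** P1@[63:65]
pos 66 'c': at 3 (via fail)

Matches: [[4,1],[7,1],[8,0],[9,0],[14,0],[15,0],[21,0],[26,0],[32,1],[36,1],[37,0],[38,0],[41,0],[42,0],[43,0],[44,0],[51,1],[54,0],[55,0],[56,0],[60,1],[61,0],[62,0],[65,1]]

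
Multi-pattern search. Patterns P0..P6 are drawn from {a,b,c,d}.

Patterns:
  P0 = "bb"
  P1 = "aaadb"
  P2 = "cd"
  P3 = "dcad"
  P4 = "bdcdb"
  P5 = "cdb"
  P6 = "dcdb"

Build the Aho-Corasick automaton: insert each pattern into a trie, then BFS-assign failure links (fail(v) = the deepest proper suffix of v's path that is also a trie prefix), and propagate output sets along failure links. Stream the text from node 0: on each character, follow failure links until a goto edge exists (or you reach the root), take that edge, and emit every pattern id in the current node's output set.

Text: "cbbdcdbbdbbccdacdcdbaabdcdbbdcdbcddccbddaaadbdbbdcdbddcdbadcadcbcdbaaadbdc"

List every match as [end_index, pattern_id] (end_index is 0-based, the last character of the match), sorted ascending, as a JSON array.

Build automaton:
Trie (insert patterns):
  0='ε' goto a→3 b→1 c→8 d→10
  1='b' goto b→2 d→14
  2='bb' goto ·  [P0 ends]
  3='a' goto a→4
  4='aa' goto a→5
  5='aaa' goto d→6
  6='aaad' goto b→7
  7='aaadb' goto ·  [P1 ends]
  8='c' goto d→9
  9='cd' goto b→18  [P2 ends]
  10='d' goto c→11
  11='dc' goto a→12 d→19
  12='dca' goto d→13
  13='dcad' goto ·  [P3 ends]
  14='bd' goto c→15
  15='bdc' goto d→16
  16='bdcd' goto b→17
  17='bdcdb' goto ·  [P4 ends]
  18='cdb' goto ·  [P5 ends]
  19='dcd' goto b→20
  20='dcdb' goto ·  [P6 ends]

Failure links (BFS by depth):
  fail(1) 'b': from fail(0)=0 chase 'b': 0 ⇒ 0;  out=∅∪out(0)=∅
  fail(3) 'a': from fail(0)=0 chase 'a': 0 ⇒ 0;  out=∅∪out(0)=∅
  fail(8) 'c': from fail(0)=0 chase 'c': 0 ⇒ 0;  out=∅∪out(0)=∅
  fail(10) 'd': from fail(0)=0 chase 'd': 0 ⇒ 0;  out=∅∪out(0)=∅
  fail(2) 'bb': from fail(1)=0 chase 'b': 0 ⇒ 1;  out={0}∪out(1)={0}
  fail(4) 'aa': from fail(3)=0 chase 'a': 0 ⇒ 3;  out=∅∪out(3)=∅
  fail(9) 'cd': from fail(8)=0 chase 'd': 0 ⇒ 10;  out={2}∪out(10)={2}
  fail(11) 'dc': from fail(10)=0 chase 'c': 0 ⇒ 8;  out=∅∪out(8)=∅
  fail(14) 'bd': from fail(1)=0 chase 'd': 0 ⇒ 10;  out=∅∪out(10)=∅
  fail(5) 'aaa': from fail(4)=3 chase 'a': 3 ⇒ 4;  out=∅∪out(4)=∅
  fail(12) 'dca': from fail(11)=8 chase 'a': 8→0 ⇒ 3;  out=∅∪out(3)=∅
  fail(15) 'bdc': from fail(14)=10 chase 'c': 10 ⇒ 11;  out=∅∪out(11)=∅
  fail(18) 'cdb': from fail(9)=10 chase 'b': 10→0 ⇒ 1;  out={5}∪out(1)={5}
  fail(19) 'dcd': from fail(11)=8 chase 'd': 8 ⇒ 9;  out=∅∪out(9)={2}
  fail(6) 'aaad': from fail(5)=4 chase 'd': 4→3→0 ⇒ 10;  out=∅∪out(10)=∅
  fail(13) 'dcad': from fail(12)=3 chase 'd': 3→0 ⇒ 10;  out={3}∪out(10)={3}
  fail(16) 'bdcd': from fail(15)=11 chase 'd': 11 ⇒ 19;  out=∅∪out(19)={2}
  fail(20) 'dcdb': from fail(19)=9 chase 'b': 9 ⇒ 18;  out={6}∪out(18)={5,6}
  fail(7) 'aaadb': from fail(6)=10 chase 'b': 10→0 ⇒ 1;  out={1}∪out(1)={1}
  fail(17) 'bdcdb': from fail(16)=19 chase 'b': 19 ⇒ 20;  out={4}∪out(20)={4,5,6}

Run:
i=0 'c': node 0→8
i=1 'b': node 8→1 ·f
i=2 'b': node 1→2  → match P0@[1:2]
i=3 'd': node 2→14 ·f
i=4 'c': node 14→15
i=5 'd': node 15→16  → match P2@[4:5]
i=6 'b': node 16→17  → match P4@[2:6],P5@[4:6],P6@[3:6]
i=7 'b': node 17→2 ·f  → match P0@[6:7]
i=8 'd': node 2→14 ·f
i=9 'b': node 14→1 ·f
i=10 'b': node 1→2  → match P0@[9:10]
i=11 'c': node 2→8 ·f
i=12 'c': node 8→8 ·f
i=13 'd': node 8→9  → match P2@[12:13]
i=14 'a': node 9→3 ·f
i=15 'c': node 3→8 ·f
i=16 'd': node 8→9  → match P2@[15:16]
i=17 'c': node 9→11 ·f
i=18 'd': node 11→19  → match P2@[17:18]
i=19 'b': node 19→20  → match P5@[17:19],P6@[16:19]
i=20 'a': node 20→3 ·f
i=21 'a': node 3→4
i=22 'b': node 4→1 ·f
i=23 'd': node 1→14
i=24 'c': node 14→15
i=25 'd': node 15→16  → match P2@[24:25]
i=26 'b': node 16→17  → match P4@[22:26],P5@[24:26],P6@[23:26]
i=27 'b': node 17→2 ·f  → match P0@[26:27]
i=28 'd': node 2→14 ·f
i=29 'c': node 14→15
i=30 'd': node 15→16  → match P2@[29:30]
i=31 'b': node 16→17  → match P4@[27:31],P5@[29:31],P6@[28:31]
i=32 'c': node 17→8 ·f
i=33 'd': node 8→9  → match P2@[32:33]
i=34 'd': node 9→10 ·f
i=35 'c': node 10→11
i=36 'c': node 11→8 ·f
i=37 'b': node 8→1 ·f
i=38 'd': node 1→14
i=39 'd': node 14→10 ·f
i=40 'a': node 10→3 ·f
i=41 'a': node 3→4
i=42 'a': node 4→5
i=43 'd': node 5→6
i=44 'b': node 6→7  → match P1@[40:44]
i=45 'd': node 7→14 ·f
i=46 'b': node 14→1 ·f
i=47 'b': node 1→2  → match P0@[46:47]
i=48 'd': node 2→14 ·f
i=49 'c': node 14→15
i=50 'd': node 15→16  → match P2@[49:50]
i=51 'b': node 16→17  → match P4@[47:51],P5@[49:51],P6@[48:51]
i=52 'd': node 17→14 ·f
i=53 'd': node 14→10 ·f
i=54 'c': node 10→11
i=55 'd': node 11→19  → match P2@[54:55]
i=56 'b': node 19→20  → match P5@[54:56],P6@[53:56]
i=57 'a': node 20→3 ·f
i=58 'd': node 3→10 ·f
i=59 'c': node 10→11
i=60 'a': node 11→12
i=61 'd': node 12→13  → match P3@[58:61]
i=62 'c': node 13→11 ·f
i=63 'b': node 11→1 ·f
i=64 'c': node 1→8 ·f
i=65 'd': node 8→9  → match P2@[64:65]
i=66 'b': node 9→18  → match P5@[64:66]
i=67 'a': node 18→3 ·f
i=68 'a': node 3→4
i=69 'a': node 4→5
i=70 'd': node 5→6
i=71 'b': node 6→7  → match P1@[67:71]
i=72 'd': node 7→14 ·f
i=73 'c': node 14→15

All matches (sorted): [[2,0],[5,2],[6,4],[6,5],[6,6],[7,0],[10,0],[13,2],[16,2],[18,2],[19,5],[19,6],[25,2],[26,4],[26,5],[26,6],[27,0],[30,2],[31,4],[31,5],[31,6],[33,2],[44,1],[47,0],[50,2],[51,4],[51,5],[51,6],[55,2],[56,5],[56,6],[61,3],[65,2],[66,5],[71,1]]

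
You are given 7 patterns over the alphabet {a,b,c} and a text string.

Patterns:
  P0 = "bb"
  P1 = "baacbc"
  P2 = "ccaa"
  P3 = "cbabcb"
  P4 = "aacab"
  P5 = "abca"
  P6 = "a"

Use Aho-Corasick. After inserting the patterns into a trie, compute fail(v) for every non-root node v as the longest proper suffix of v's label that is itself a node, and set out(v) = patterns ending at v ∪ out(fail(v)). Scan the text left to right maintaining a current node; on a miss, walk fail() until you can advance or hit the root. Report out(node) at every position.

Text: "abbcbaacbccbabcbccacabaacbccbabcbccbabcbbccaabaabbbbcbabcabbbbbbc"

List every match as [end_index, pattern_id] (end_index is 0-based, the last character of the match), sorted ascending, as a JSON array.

Construct AC machine:
Trie nodes:
  0='ε' goto a→17 b→1 c→8
  1='b' goto a→3 b→2
  2='bb' goto ·  ←P0
  3='ba' goto a→4
  4='baa' goto c→5
  5='baac' goto b→6
  6='baacb' goto c→7
  7='baacbc' goto ·  ←P1
  8='c' goto b→12 c→9
  9='cc' goto a→10
  10='cca' goto a→11
  11='ccaa' goto ·  ←P2
  12='cb' goto a→13
  13='cba' goto b→14
  14='cbab' goto c→15
  15='cbabc' goto b→16
  16='cbabcb' goto ·  ←P3
  17='a' goto a→18 b→22  ←P6
  18='aa' goto c→19
  19='aac' goto a→20
  20='aaca' goto b→21
  21='aacab' goto ·  ←P4
  22='ab' goto c→23
  23='abc' goto a→24
  24='abca' goto ·  ←P5

BFS fail/out derivation:
  fail(1) 'b': from fail(0)=0 chase 'b': 0 ⇒ 0;  out=∅∪out(0)=∅
  fail(8) 'c': from fail(0)=0 chase 'c': 0 ⇒ 0;  out=∅∪out(0)=∅
  fail(17) 'a': from fail(0)=0 chase 'a': 0 ⇒ 0;  out={6}∪out(0)={6}
  fail(2) 'bb': from fail(1)=0 chase 'b': 0 ⇒ 1;  out={0}∪out(1)={0}
  fail(3) 'ba': from fail(1)=0 chase 'a': 0 ⇒ 17;  out=∅∪out(17)={6}
  fail(9) 'cc': from fail(8)=0 chase 'c': 0 ⇒ 8;  out=∅∪out(8)=∅
  fail(12) 'cb': from fail(8)=0 chase 'b': 0 ⇒ 1;  out=∅∪out(1)=∅
  fail(18) 'aa': from fail(17)=0 chase 'a': 0 ⇒ 17;  out=∅∪out(17)={6}
  fail(22) 'ab': from fail(17)=0 chase 'b': 0 ⇒ 1;  out=∅∪out(1)=∅
  fail(4) 'baa': from fail(3)=17 chase 'a': 17 ⇒ 18;  out=∅∪out(18)={6}
  fail(10) 'cca': from fail(9)=8 chase 'a': 8→0 ⇒ 17;  out=∅∪out(17)={6}
  fail(13) 'cba': from fail(12)=1 chase 'a': 1 ⇒ 3;  out=∅∪out(3)={6}
  fail(19) 'aac': from fail(18)=17 chase 'c': 17→0 ⇒ 8;  out=∅∪out(8)=∅
  fail(23) 'abc': from fail(22)=1 chase 'c': 1→0 ⇒ 8;  out=∅∪out(8)=∅
  fail(5) 'baac': from fail(4)=18 chase 'c': 18 ⇒ 19;  out=∅∪out(19)=∅
  fail(11) 'ccaa': from fail(10)=17 chase 'a': 17 ⇒ 18;  out={2}∪out(18)={2,6}
  fail(14) 'cbab': from fail(13)=3 chase 'b': 3→17 ⇒ 22;  out=∅∪out(22)=∅
  fail(20) 'aaca': from fail(19)=8 chase 'a': 8→0 ⇒ 17;  out=∅∪out(17)={6}
  fail(24) 'abca': from fail(23)=8 chase 'a': 8→0 ⇒ 17;  out={5}∪out(17)={5,6}
  fail(6) 'baacb': from fail(5)=19 chase 'b': 19→8 ⇒ 12;  out=∅∪out(12)=∅
  fail(15) 'cbabc': from fail(14)=22 chase 'c': 22 ⇒ 23;  out=∅∪out(23)=∅
  fail(21) 'aacab': from fail(20)=17 chase 'b': 17 ⇒ 22;  out={4}∪out(22)={4}
  fail(7) 'baacbc': from fail(6)=12 chase 'c': 12→1→0 ⇒ 8;  out={1}∪out(8)={1}
  fail(16) 'cbabcb': from fail(15)=23 chase 'b': 23→8 ⇒ 12;  out={3}∪out(12)={3}

Run:
pos 0 'a': at 17  emit P6@[0:0]
pos 1 'b': at 22
pos 2 'b': at 2 (fail-walked)  emit P0@[1:2]
pos 3 'c': at 8 (fail-walked)
pos 4 'b': at 12
pos 5 'a': at 13  emit P6@[5:5]
pos 6 'a': at 4 (fail-walked)  emit P6@[6:6]
pos 7 'c': at 5
pos 8 'b': at 6
pos 9 'c': at 7  emit P1@[4:9]
pos 10 'c': at 9 (fail-walked)
pos 11 'b': at 12 (fail-walked)
pos 12 'a': at 13  emit P6@[12:12]
pos 13 'b': at 14
pos 14 'c': at 15
pos 15 'b': at 16  emit P3@[10:15]
pos 16 'c': at 8 (fail-walked)
pos 17 'c': at 9
pos 18 'a': at 10  emit P6@[18:18]
pos 19 'c': at 8 (fail-walked)
pos 20 'a': at 17 (fail-walked)  emit P6@[20:20]
pos 21 'b': at 22
pos 22 'a': at 3 (fail-walked)  emit P6@[22:22]
pos 23 'a': at 4  emit P6@[23:23]
pos 24 'c': at 5
pos 25 'b': at 6
pos 26 'c': at 7  emit P1@[21:26]
pos 27 'c': at 9 (fail-walked)
pos 28 'b': at 12 (fail-walked)
pos 29 'a': at 13  emit P6@[29:29]
pos 30 'b': at 14
pos 31 'c': at 15
pos 32 'b': at 16  emit P3@[27:32]
pos 33 'c': at 8 (fail-walked)
pos 34 'c': at 9
pos 35 'b': at 12 (fail-walked)
pos 36 'a': at 13  emit P6@[36:36]
pos 37 'b': at 14
pos 38 'c': at 15
pos 39 'b': at 16  emit P3@[34:39]
pos 40 'b': at 2 (fail-walked)  emit P0@[39:40]
pos 41 'c': at 8 (fail-walked)
pos 42 'c': at 9
pos 43 'a': at 10  emit P6@[43:43]
pos 44 'a': at 11  emit P2@[41:44],P6@[44:44]
pos 45 'b': at 22 (fail-walked)
pos 46 'a': at 3 (fail-walked)  emit P6@[46:46]
pos 47 'a': at 4  emit P6@[47:47]
pos 48 'b': at 22 (fail-walked)
pos 49 'b': at 2 (fail-walked)  emit P0@[48:49]
pos 50 'b': at 2 (fail-walked)  emit P0@[49:50]
pos 51 'b': at 2 (fail-walked)  emit P0@[50:51]
pos 52 'c': at 8 (fail-walked)
pos 53 'b': at 12
pos 54 'a': at 13  emit P6@[54:54]
pos 55 'b': at 14
pos 56 'c': at 15
pos 57 'a': at 24 (fail-walked)  emit P5@[54:57],P6@[57:57]
pos 58 'b': at 22 (fail-walked)
pos 59 'b': at 2 (fail-walked)  emit P0@[58:59]
pos 60 'b': at 2 (fail-walked)  emit P0@[59:60]
pos 61 'b': at 2 (fail-walked)  emit P0@[60:61]
pos 62 'b': at 2 (fail-walked)  emit P0@[61:62]
pos 63 'b': at 2 (fail-walked)  emit P0@[62:63]
pos 64 'c': at 8 (fail-walked)

Result: [[0,6],[2,0],[5,6],[6,6],[9,1],[12,6],[15,3],[18,6],[20,6],[22,6],[23,6],[26,1],[29,6],[32,3],[36,6],[39,3],[40,0],[43,6],[44,2],[44,6],[46,6],[47,6],[49,0],[50,0],[51,0],[54,6],[57,5],[57,6],[59,0],[60,0],[61,0],[62,0],[63,0]]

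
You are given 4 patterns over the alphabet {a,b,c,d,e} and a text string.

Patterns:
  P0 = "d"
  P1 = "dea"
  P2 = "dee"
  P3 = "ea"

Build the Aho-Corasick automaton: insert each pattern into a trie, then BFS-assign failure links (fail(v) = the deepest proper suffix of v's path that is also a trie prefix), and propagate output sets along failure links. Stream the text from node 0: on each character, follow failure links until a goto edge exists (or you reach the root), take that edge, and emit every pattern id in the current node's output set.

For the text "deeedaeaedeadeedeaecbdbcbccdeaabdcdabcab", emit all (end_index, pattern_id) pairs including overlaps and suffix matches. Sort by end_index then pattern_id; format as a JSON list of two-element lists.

Build:
Trie (insert patterns):
  0='ε' goto d→1 e→5
  1='d' goto e→2  [P0 ends]
  2='de' goto a→3 e→4
  3='dea' goto ·  [P1 ends]
  4='dee' goto ·  [P2 ends]
  5='e' goto a→6
  6='ea' goto ·  [P3 ends]

Failure links (BFS by depth):
  fail(1) 'd': from fail(0)=0 chase 'd': 0 ⇒ 0;  out={0}∪out(0)={0}
  fail(5) 'e': from fail(0)=0 chase 'e': 0 ⇒ 0;  out=∅∪out(0)=∅
  fail(2) 'de': from fail(1)=0 chase 'e': 0 ⇒ 5;  out=∅∪out(5)=∅
  fail(6) 'ea': from fail(5)=0 chase 'a': 0 ⇒ 0;  out={3}∪out(0)={3}
  fail(3) 'dea': from fail(2)=5 chase 'a': 5 ⇒ 6;  out={1}∪out(6)={1,3}
  fail(4) 'dee': from fail(2)=5 chase 'e': 5→0 ⇒ 5;  out={2}∪out(5)={2}

Text stream:
[0] read 'd'  n0⇒n1  ** P0@[0:0]
[1] read 'e'  n1⇒n2
[2] read 'e'  n2⇒n4  ** P2@[0:2]
[3] read 'e'  n4⇒n5 ·f
[4] read 'd'  n5⇒n1 ·f  ** P0@[4:4]
[5] read 'a'  n1⇒n0 ·f
[6] read 'e'  n0⇒n5
[7] read 'a'  n5⇒n6  ** P3@[6:7]
[8] read 'e'  n6⇒n5 ·f
[9] read 'd'  n5⇒n1 ·f  ** P0@[9:9]
[10] read 'e'  n1⇒n2
[11] read 'a'  n2⇒n3  ** P1@[9:11],P3@[10:11]
[12] read 'd'  n3⇒n1 ·f  ** P0@[12:12]
[13] read 'e'  n1⇒n2
[14] read 'e'  n2⇒n4  ** P2@[12:14]
[15] read 'd'  n4⇒n1 ·f  ** P0@[15:15]
[16] read 'e'  n1⇒n2
[17] read 'a'  n2⇒n3  ** P1@[15:17],P3@[16:17]
[18] read 'e'  n3⇒n5 ·f
[19] read 'c'  n5⇒n0 ·f
[20] read 'b'  n0⇒n0
[21] read 'd'  n0⇒n1  ** P0@[21:21]
[22] read 'b'  n1⇒n0 ·f
[23] read 'c'  n0⇒n0
[24] read 'b'  n0⇒n0
[25] read 'c'  n0⇒n0
[26] read 'c'  n0⇒n0
[27] read 'd'  n0⇒n1  ** P0@[27:27]
[28] read 'e'  n1⇒n2
[29] read 'a'  n2⇒n3  ** P1@[27:29],P3@[28:29]
[30] read 'a'  n3⇒n0 ·f
[31] read 'b'  n0⇒n0
[32] read 'd'  n0⇒n1  ** P0@[32:32]
[33] read 'c'  n1⇒n0 ·f
[34] read 'd'  n0⇒n1  ** P0@[34:34]
[35] read 'a'  n1⇒n0 ·f
[36] read 'b'  n0⇒n0
[37] read 'c'  n0⇒n0
[38] read 'a'  n0⇒n0
[39] read 'b'  n0⇒n0

Result: [[0,0],[2,2],[4,0],[7,3],[9,0],[11,1],[11,3],[12,0],[14,2],[15,0],[17,1],[17,3],[21,0],[27,0],[29,1],[29,3],[32,0],[34,0]]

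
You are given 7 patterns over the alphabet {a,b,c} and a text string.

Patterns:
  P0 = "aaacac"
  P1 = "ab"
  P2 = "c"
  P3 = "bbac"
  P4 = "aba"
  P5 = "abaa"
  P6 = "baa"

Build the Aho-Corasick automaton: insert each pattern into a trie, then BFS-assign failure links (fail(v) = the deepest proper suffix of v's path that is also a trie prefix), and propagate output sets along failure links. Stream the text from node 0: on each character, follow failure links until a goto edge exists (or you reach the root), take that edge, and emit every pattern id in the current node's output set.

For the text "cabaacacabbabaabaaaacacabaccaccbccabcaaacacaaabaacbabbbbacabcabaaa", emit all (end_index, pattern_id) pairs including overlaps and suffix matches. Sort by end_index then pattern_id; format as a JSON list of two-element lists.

Build:
Trie nodes:
  0='ε' goto a→1 b→9 c→8
  1='a' goto a→2 b→7
  2='aa' goto a→3
  3='aaa' goto c→4
  4='aaac' goto a→5
  5='aaaca' goto c→6
  6='aaacac' goto ·  [P0 ends]
  7='ab' goto a→13  [P1 ends]
  8='c' goto ·  [P2 ends]
  9='b' goto a→15 b→10
  10='bb' goto a→11
  11='bba' goto c→12
  12='bbac' goto ·  [P3 ends]
  13='aba' goto a→14  [P4 ends]
  14='abaa' goto ·  [P5 ends]
  15='ba' goto a→16
  16='baa' goto ·  [P6 ends]

Failure links (BFS by depth):
  fail(1) 'a': from fail(0)=0 chase 'a': 0 ⇒ 0;  out=∅∪out(0)=∅
  fail(8) 'c': from fail(0)=0 chase 'c': 0 ⇒ 0;  out={2}∪out(0)={2}
  fail(9) 'b': from fail(0)=0 chase 'b': 0 ⇒ 0;  out=∅∪out(0)=∅
  fail(2) 'aa': from fail(1)=0 chase 'a': 0 ⇒ 1;  out=∅∪out(1)=∅
  fail(7) 'ab': from fail(1)=0 chase 'b': 0 ⇒ 9;  out={1}∪out(9)={1}
  fail(10) 'bb': from fail(9)=0 chase 'b': 0 ⇒ 9;  out=∅∪out(9)=∅
  fail(15) 'ba': from fail(9)=0 chase 'a': 0 ⇒ 1;  out=∅∪out(1)=∅
  fail(3) 'aaa': from fail(2)=1 chase 'a': 1 ⇒ 2;  out=∅∪out(2)=∅
  fail(11) 'bba': from fail(10)=9 chase 'a': 9 ⇒ 15;  out=∅∪out(15)=∅
  fail(13) 'aba': from fail(7)=9 chase 'a': 9 ⇒ 15;  out={4}∪out(15)={4}
  fail(16) 'baa': from fail(15)=1 chase 'a': 1 ⇒ 2;  out={6}∪out(2)={6}
  fail(4) 'aaac': from fail(3)=2 chase 'c': 2→1→0 ⇒ 8;  out=∅∪out(8)={2}
  fail(12) 'bbac': from fail(11)=15 chase 'c': 15→1→0 ⇒ 8;  out={3}∪out(8)={2,3}
  fail(14) 'abaa': from fail(13)=15 chase 'a': 15 ⇒ 16;  out={5}∪out(16)={5,6}
  fail(5) 'aaaca': from fail(4)=8 chase 'a': 8→0 ⇒ 1;  out=∅∪out(1)=∅
  fail(6) 'aaacac': from fail(5)=1 chase 'c': 1→0 ⇒ 8;  out={0}∪out(8)={0,2}

Run:
i=0 'c': node 0→8  → match P2@[0:0]
i=1 'a': node 8→1 ·f
i=2 'b': node 1→7  → match P1@[1:2]
i=3 'a': node 7→13  → match P4@[1:3]
i=4 'a': node 13→14  → match P5@[1:4],P6@[2:4]
i=5 'c': node 14→8 ·f  → match P2@[5:5]
i=6 'a': node 8→1 ·f
i=7 'c': node 1→8 ·f  → match P2@[7:7]
i=8 'a': node 8→1 ·f
i=9 'b': node 1→7  → match P1@[8:9]
i=10 'b': node 7→10 ·f
i=11 'a': node 10→11
i=12 'b': node 11→7 ·f  → match P1@[11:12]
i=13 'a': node 7→13  → match P4@[11:13]
i=14 'a': node 13→14  → match P5@[11:14],P6@[12:14]
i=15 'b': node 14→7 ·f  → match P1@[14:15]
i=16 'a': node 7→13  → match P4@[14:16]
i=17 'a': node 13→14  → match P5@[14:17],P6@[15:17]
i=18 'a': node 14→3 ·f
i=19 'a': node 3→3 ·f
i=20 'c': node 3→4  → match P2@[20:20]
i=21 'a': node 4→5
i=22 'c': node 5→6  → match P0@[17:22],P2@[22:22]
i=23 'a': node 6→1 ·f
i=24 'b': node 1→7  → match P1@[23:24]
i=25 'a': node 7→13  → match P4@[23:25]
i=26 'c': node 13→8 ·f  → match P2@[26:26]
i=27 'c': node 8→8 ·f  → match P2@[27:27]
i=28 'a': node 8→1 ·f
i=29 'c': node 1→8 ·f  → match P2@[29:29]
i=30 'c': node 8→8 ·f  → match P2@[30:30]
i=31 'b': node 8→9 ·f
i=32 'c': node 9→8 ·f  → match P2@[32:32]
i=33 'c': node 8→8 ·f  → match P2@[33:33]
i=34 'a': node 8→1 ·f
i=35 'b': node 1→7  → match P1@[34:35]
i=36 'c': node 7→8 ·f  → match P2@[36:36]
i=37 'a': node 8→1 ·f
i=38 'a': node 1→2
i=39 'a': node 2→3
i=40 'c': node 3→4  → match P2@[40:40]
i=41 'a': node 4→5
i=42 'c': node 5→6  → match P0@[37:42],P2@[42:42]
i=43 'a': node 6→1 ·f
i=44 'a': node 1→2
i=45 'a': node 2→3
i=46 'b': node 3→7 ·f  → match P1@[45:46]
i=47 'a': node 7→13  → match P4@[45:47]
i=48 'a': node 13→14  → match P5@[45:48],P6@[46:48]
i=49 'c': node 14→8 ·f  → match P2@[49:49]
i=50 'b': node 8→9 ·f
i=51 'a': node 9→15
i=52 'b': node 15→7 ·f  → match P1@[51:52]
i=53 'b': node 7→10 ·f
i=54 'b': node 10→10 ·f
i=55 'b': node 10→10 ·f
i=56 'a': node 10→11
i=57 'c': node 11→12  → match P2@[57:57],P3@[54:57]
i=58 'a': node 12→1 ·f
i=59 'b': node 1→7  → match P1@[58:59]
i=60 'c': node 7→8 ·f  → match P2@[60:60]
i=61 'a': node 8→1 ·f
i=62 'b': node 1→7  → match P1@[61:62]
i=63 'a': node 7→13  → match P4@[61:63]
i=64 'a': node 13→14  → match P5@[61:64],P6@[62:64]
i=65 'a': node 14→3 ·f

Matches: [[0,2],[2,1],[3,4],[4,5],[4,6],[5,2],[7,2],[9,1],[12,1],[13,4],[14,5],[14,6],[15,1],[16,4],[17,5],[17,6],[20,2],[22,0],[22,2],[24,1],[25,4],[26,2],[27,2],[29,2],[30,2],[32,2],[33,2],[35,1],[36,2],[40,2],[42,0],[42,2],[46,1],[47,4],[48,5],[48,6],[49,2],[52,1],[57,2],[57,3],[59,1],[60,2],[62,1],[63,4],[64,5],[64,6]]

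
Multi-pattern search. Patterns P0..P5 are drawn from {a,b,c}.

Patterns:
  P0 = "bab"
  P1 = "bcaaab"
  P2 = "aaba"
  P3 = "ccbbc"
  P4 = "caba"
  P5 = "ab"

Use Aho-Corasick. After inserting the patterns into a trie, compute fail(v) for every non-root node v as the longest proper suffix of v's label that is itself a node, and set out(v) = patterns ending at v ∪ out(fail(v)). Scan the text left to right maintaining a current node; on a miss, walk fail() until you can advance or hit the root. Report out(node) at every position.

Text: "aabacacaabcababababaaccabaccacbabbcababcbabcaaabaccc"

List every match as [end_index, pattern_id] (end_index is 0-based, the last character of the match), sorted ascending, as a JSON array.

Construct AC machine:
Trie nodes:
  0='ε' goto a→9 b→1 c→13
  1='b' goto a→2 c→4
  2='ba' goto b→3
  3='bab' goto ·  [P0 ends]
  4='bc' goto a→5
  5='bca' goto a→6
  6='bcaa' goto a→7
  7='bcaaa' goto b→8
  8='bcaaab' goto ·  [P1 ends]
  9='a' goto a→10 b→21
  10='aa' goto b→11
  11='aab' goto a→12
  12='aaba' goto ·  [P2 ends]
  13='c' goto a→18 c→14
  14='cc' goto b→15
  15='ccb' goto b→16
  16='ccbb' goto c→17
  17='ccbbc' goto ·  [P3 ends]
  18='ca' goto b→19
  19='cab' goto a→20
  20='caba' goto ·  [P4 ends]
  21='ab' goto ·  [P5 ends]

Failure links (BFS by depth):
  n1('b'): parent n0 fail=0; on 'b' 0 → fail=0;  out ∅∪∅=∅
  n9('a'): parent n0 fail=0; on 'a' 0 → fail=0;  out ∅∪∅=∅
  n13('c'): parent n0 fail=0; on 'c' 0 → fail=0;  out ∅∪∅=∅
  n2('ba'): parent n1 fail=0; on 'a' 0 → fail=9;  out ∅∪∅=∅
  n4('bc'): parent n1 fail=0; on 'c' 0 → fail=13;  out ∅∪∅=∅
  n10('aa'): parent n9 fail=0; on 'a' 0 → fail=9;  out ∅∪∅=∅
  n14('cc'): parent n13 fail=0; on 'c' 0 → fail=13;  out ∅∪∅=∅
  n18('ca'): parent n13 fail=0; on 'a' 0 → fail=9;  out ∅∪∅=∅
  n21('ab'): parent n9 fail=0; on 'b' 0 → fail=1;  out {5}∪∅={5}
  n3('bab'): parent n2 fail=9; on 'b' 9 → fail=21;  out {0}∪{5}={0,5}
  n5('bca'): parent n4 fail=13; on 'a' 13 → fail=18;  out ∅∪∅=∅
  n11('aab'): parent n10 fail=9; on 'b' 9 → fail=21;  out ∅∪{5}={5}
  n15('ccb'): parent n14 fail=13; on 'b' 13→0 → fail=1;  out ∅∪∅=∅
  n19('cab'): parent n18 fail=9; on 'b' 9 → fail=21;  out ∅∪{5}={5}
  n6('bcaa'): parent n5 fail=18; on 'a' 18→9 → fail=10;  out ∅∪∅=∅
  n12('aaba'): parent n11 fail=21; on 'a' 21→1 → fail=2;  out {2}∪∅={2}
  n16('ccbb'): parent n15 fail=1; on 'b' 1→0 → fail=1;  out ∅∪∅=∅
  n20('caba'): parent n19 fail=21; on 'a' 21→1 → fail=2;  out {4}∪∅={4}
  n7('bcaaa'): parent n6 fail=10; on 'a' 10→9 → fail=10;  out ∅∪∅=∅
  n17('ccbbc'): parent n16 fail=1; on 'c' 1 → fail=4;  out {3}∪∅={3}
  n8('bcaaab'): parent n7 fail=10; on 'b' 10 → fail=11;  out {1}∪{5}={1,5}

Run:
[0] read 'a'  n0⇒n9
[1] read 'a'  n9⇒n10
[2] read 'b'  n10⇒n11  ** P5@[1:2]
[3] read 'a'  n11⇒n12  ** P2@[0:3]
[4] read 'c'  n12⇒n13 (fail-walked)
[5] read 'a'  n13⇒n18
[6] read 'c'  n18⇒n13 (fail-walked)
[7] read 'a'  n13⇒n18
[8] read 'a'  n18⇒n10 (fail-walked)
[9] read 'b'  n10⇒n11  ** P5@[8:9]
[10] read 'c'  n11⇒n4 (fail-walked)
[11] read 'a'  n4⇒n5
[12] read 'b'  n5⇒n19 (fail-walked)  ** P5@[11:12]
[13] read 'a'  n19⇒n20  ** P4@[10:13]
[14] read 'b'  n20⇒n3 (fail-walked)  ** P0@[12:14],P5@[13:14]
[15] read 'a'  n3⇒n2 (fail-walked)
[16] read 'b'  n2⇒n3  ** P0@[14:16],P5@[15:16]
[17] read 'a'  n3⇒n2 (fail-walked)
[18] read 'b'  n2⇒n3  ** P0@[16:18],P5@[17:18]
[19] read 'a'  n3⇒n2 (fail-walked)
[20] read 'a'  n2⇒n10 (fail-walked)
[21] read 'c'  n10⇒n13 (fail-walked)
[22] read 'c'  n13⇒n14
[23] read 'a'  n14⇒n18 (fail-walked)
[24] read 'b'  n18⇒n19  ** P5@[23:24]
[25] read 'a'  n19⇒n20  ** P4@[22:25]
[26] read 'c'  n20⇒n13 (fail-walked)
[27] read 'c'  n13⇒n14
[28] read 'a'  n14⇒n18 (fail-walked)
[29] read 'c'  n18⇒n13 (fail-walked)
[30] read 'b'  n13⇒n1 (fail-walked)
[31] read 'a'  n1⇒n2
[32] read 'b'  n2⇒n3  ** P0@[30:32],P5@[31:32]
[33] read 'b'  n3⇒n1 (fail-walked)
[34] read 'c'  n1⇒n4
[35] read 'a'  n4⇒n5
[36] read 'b'  n5⇒n19 (fail-walked)  ** P5@[35:36]
[37] read 'a'  n19⇒n20  ** P4@[34:37]
[38] read 'b'  n20⇒n3 (fail-walked)  ** P0@[36:38],P5@[37:38]
[39] read 'c'  n3⇒n4 (fail-walked)
[40] read 'b'  n4⇒n1 (fail-walked)
[41] read 'a'  n1⇒n2
[42] read 'b'  n2⇒n3  ** P0@[40:42],P5@[41:42]
[43] read 'c'  n3⇒n4 (fail-walked)
[44] read 'a'  n4⇒n5
[45] read 'a'  n5⇒n6
[46] read 'a'  n6⇒n7
[47] read 'b'  n7⇒n8  ** P1@[42:47],P5@[46:47]
[48] read 'a'  n8⇒n12 (fail-walked)  ** P2@[45:48]
[49] read 'c'  n12⇒n13 (fail-walked)
[50] read 'c'  n13⇒n14
[51] read 'c'  n14⇒n14 (fail-walked)

All matches (sorted): [[2,5],[3,2],[9,5],[12,5],[13,4],[14,0],[14,5],[16,0],[16,5],[18,0],[18,5],[24,5],[25,4],[32,0],[32,5],[36,5],[37,4],[38,0],[38,5],[42,0],[42,5],[47,1],[47,5],[48,2]]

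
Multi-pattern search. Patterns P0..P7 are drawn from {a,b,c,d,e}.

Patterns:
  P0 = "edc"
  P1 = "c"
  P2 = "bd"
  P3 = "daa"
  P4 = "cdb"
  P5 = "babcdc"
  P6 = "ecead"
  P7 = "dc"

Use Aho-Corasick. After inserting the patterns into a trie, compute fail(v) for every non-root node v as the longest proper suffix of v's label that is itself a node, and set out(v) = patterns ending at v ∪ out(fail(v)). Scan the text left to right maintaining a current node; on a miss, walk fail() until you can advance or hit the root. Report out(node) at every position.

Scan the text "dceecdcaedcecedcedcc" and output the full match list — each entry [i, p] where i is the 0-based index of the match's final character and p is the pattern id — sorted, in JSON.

Construct AC machine:
Trie nodes:
  0='ε' goto b→5 c→4 d→7 e→1
  1='e' goto c→17 d→2
  2='ed' goto c→3
  3='edc' goto ·  [P0 ends]
  4='c' goto d→10  [P1 ends]
  5='b' goto a→12 d→6
  6='bd' goto ·  [P2 ends]
  7='d' goto a→8 c→21
  8='da' goto a→9
  9='daa' goto ·  [P3 ends]
  10='cd' goto b→11
  11='cdb' goto ·  [P4 ends]
  12='ba' goto b→13
  13='bab' goto c→14
  14='babc' goto d→15
  15='babcd' goto c→16
  16='babcdc' goto ·  [P5 ends]
  17='ec' goto e→18
  18='ece' goto a→19
  19='ecea' goto d→20
  20='ecead' goto ·  [P6 ends]
  21='dc' goto ·  [P7 ends]

BFS fail/out derivation:
  n1('e'): parent n0 fail=0; on 'e' 0 → fail=0;  out ∅∪∅=∅
  n4('c'): parent n0 fail=0; on 'c' 0 → fail=0;  out {1}∪∅={1}
  n5('b'): parent n0 fail=0; on 'b' 0 → fail=0;  out ∅∪∅=∅
  n7('d'): parent n0 fail=0; on 'd' 0 → fail=0;  out ∅∪∅=∅
  n2('ed'): parent n1 fail=0; on 'd' 0 → fail=7;  out ∅∪∅=∅
  n6('bd'): parent n5 fail=0; on 'd' 0 → fail=7;  out {2}∪∅={2}
  n8('da'): parent n7 fail=0; on 'a' 0 → fail=0;  out ∅∪∅=∅
  n10('cd'): parent n4 fail=0; on 'd' 0 → fail=7;  out ∅∪∅=∅
  n12('ba'): parent n5 fail=0; on 'a' 0 → fail=0;  out ∅∪∅=∅
  n17('ec'): parent n1 fail=0; on 'c' 0 → fail=4;  out ∅∪{1}={1}
  n21('dc'): parent n7 fail=0; on 'c' 0 → fail=4;  out {7}∪{1}={1,7}
  n3('edc'): parent n2 fail=7; on 'c' 7 → fail=21;  out {0}∪{1,7}={0,1,7}
  n9('daa'): parent n8 fail=0; on 'a' 0 → fail=0;  out {3}∪∅={3}
  n11('cdb'): parent n10 fail=7; on 'b' 7→0 → fail=5;  out {4}∪∅={4}
  n13('bab'): parent n12 fail=0; on 'b' 0 → fail=5;  out ∅∪∅=∅
  n18('ece'): parent n17 fail=4; on 'e' 4→0 → fail=1;  out ∅∪∅=∅
  n14('babc'): parent n13 fail=5; on 'c' 5→0 → fail=4;  out ∅∪{1}={1}
  n19('ecea'): parent n18 fail=1; on 'a' 1→0 → fail=0;  out ∅∪∅=∅
  n15('babcd'): parent n14 fail=4; on 'd' 4 → fail=10;  out ∅∪∅=∅
  n20('ecead'): parent n19 fail=0; on 'd' 0 → fail=7;  out {6}∪∅={6}
  n16('babcdc'): parent n15 fail=10; on 'c' 10→7 → fail=21;  out {5}∪{1,7}={1,5,7}

Run:
i=0 'd': node 0→7
i=1 'c': node 7→21  ** P1@[1:1],P7@[0:1]
i=2 'e': node 21→1 ·f
i=3 'e': node 1→1 ·f
i=4 'c': node 1→17  ** P1@[4:4]
i=5 'd': node 17→10 ·f
i=6 'c': node 10→21 ·f  ** P1@[6:6],P7@[5:6]
i=7 'a': node 21→0 ·f
i=8 'e': node 0→1
i=9 'd': node 1→2
i=10 'c': node 2→3  ** P0@[8:10],P1@[10:10],P7@[9:10]
i=11 'e': node 3→1 ·f
i=12 'c': node 1→17  ** P1@[12:12]
i=13 'e': node 17→18
i=14 'd': node 18→2 ·f
i=15 'c': node 2→3  ** P0@[13:15],P1@[15:15],P7@[14:15]
i=16 'e': node 3→1 ·f
i=17 'd': node 1→2
i=18 'c': node 2→3  ** P0@[16:18],P1@[18:18],P7@[17:18]
i=19 'c': node 3→4 ·f  ** P1@[19:19]

Result: [[1,1],[1,7],[4,1],[6,1],[6,7],[10,0],[10,1],[10,7],[12,1],[15,0],[15,1],[15,7],[18,0],[18,1],[18,7],[19,1]]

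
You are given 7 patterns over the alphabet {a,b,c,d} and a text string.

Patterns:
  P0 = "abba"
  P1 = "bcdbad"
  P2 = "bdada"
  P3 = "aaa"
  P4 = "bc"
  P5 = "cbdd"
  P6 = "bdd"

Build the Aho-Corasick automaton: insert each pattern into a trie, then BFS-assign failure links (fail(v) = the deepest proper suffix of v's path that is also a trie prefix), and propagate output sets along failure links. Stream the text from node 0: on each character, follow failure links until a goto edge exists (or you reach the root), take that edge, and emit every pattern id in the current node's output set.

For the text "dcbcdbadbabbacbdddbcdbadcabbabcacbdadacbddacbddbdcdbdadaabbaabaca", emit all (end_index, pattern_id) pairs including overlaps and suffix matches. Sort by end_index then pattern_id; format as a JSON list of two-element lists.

Construct AC machine:
Trie (insert patterns):
  0='ε' goto a→1 b→5 c→17
  1='a' goto a→15 b→2
  2='ab' goto b→3
  3='abb' goto a→4
  4='abba' goto ·  ←P0
  5='b' goto c→6 d→11
  6='bc' goto d→7  ←P4
  7='bcd' goto b→8
  8='bcdb' goto a→9
  9='bcdba' goto d→10
  10='bcdbad' goto ·  ←P1
  11='bd' goto a→12 d→21
  12='bda' goto d→13
  13='bdad' goto a→14
  14='bdada' goto ·  ←P2
  15='aa' goto a→16
  16='aaa' goto ·  ←P3
  17='c' goto b→18
  18='cb' goto d→19
  19='cbd' goto d→20
  20='cbdd' goto ·  ←P5
  21='bdd' goto ·  ←P6

BFS fail/out derivation:
  n1('a'): parent n0 fail=0; on 'a' 0 → fail=0;  out ∅∪∅=∅
  n5('b'): parent n0 fail=0; on 'b' 0 → fail=0;  out ∅∪∅=∅
  n17('c'): parent n0 fail=0; on 'c' 0 → fail=0;  out ∅∪∅=∅
  n2('ab'): parent n1 fail=0; on 'b' 0 → fail=5;  out ∅∪∅=∅
  n6('bc'): parent n5 fail=0; on 'c' 0 → fail=17;  out {4}∪∅={4}
  n11('bd'): parent n5 fail=0; on 'd' 0 → fail=0;  out ∅∪∅=∅
  n15('aa'): parent n1 fail=0; on 'a' 0 → fail=1;  out ∅∪∅=∅
  n18('cb'): parent n17 fail=0; on 'b' 0 → fail=5;  out ∅∪∅=∅
  n3('abb'): parent n2 fail=5; on 'b' 5→0 → fail=5;  out ∅∪∅=∅
  n7('bcd'): parent n6 fail=17; on 'd' 17→0 → fail=0;  out ∅∪∅=∅
  n12('bda'): parent n11 fail=0; on 'a' 0 → fail=1;  out ∅∪∅=∅
  n16('aaa'): parent n15 fail=1; on 'a' 1 → fail=15;  out {3}∪∅={3}
  n19('cbd'): parent n18 fail=5; on 'd' 5 → fail=11;  out ∅∪∅=∅
  n21('bdd'): parent n11 fail=0; on 'd' 0 → fail=0;  out {6}∪∅={6}
  n4('abba'): parent n3 fail=5; on 'a' 5→0 → fail=1;  out {0}∪∅={0}
  n8('bcdb'): parent n7 fail=0; on 'b' 0 → fail=5;  out ∅∪∅=∅
  n13('bdad'): parent n12 fail=1; on 'd' 1→0 → fail=0;  out ∅∪∅=∅
  n20('cbdd'): parent n19 fail=11; on 'd' 11 → fail=21;  out {5}∪{6}={5,6}
  n9('bcdba'): parent n8 fail=5; on 'a' 5→0 → fail=1;  out ∅∪∅=∅
  n14('bdada'): parent n13 fail=0; on 'a' 0 → fail=1;  out {2}∪∅={2}
  n10('bcdbad'): parent n9 fail=1; on 'd' 1→0 → fail=0;  out {1}∪∅={1}

Scan:
i=0 'd': node 0→0
i=1 'c': node 0→17
i=2 'b': node 17→18
i=3 'c': node 18→6 ·f  → match P4@[2:3]
i=4 'd': node 6→7
i=5 'b': node 7→8
i=6 'a': node 8→9
i=7 'd': node 9→10  → match P1@[2:7]
i=8 'b': node 10→5 ·f
i=9 'a': node 5→1 ·f
i=10 'b': node 1→2
i=11 'b': node 2→3
i=12 'a': node 3→4  → match P0@[9:12]
i=13 'c': node 4→17 ·f
i=14 'b': node 17→18
i=15 'd': node 18→19
i=16 'd': node 19→20  → match P5@[13:16],P6@[14:16]
i=17 'd': node 20→0 ·f
i=18 'b': node 0→5
i=19 'c': node 5→6  → match P4@[18:19]
i=20 'd': node 6→7
i=21 'b': node 7→8
i=22 'a': node 8→9
i=23 'd': node 9→10  → match P1@[18:23]
i=24 'c': node 10→17 ·f
i=25 'a': node 17→1 ·f
i=26 'b': node 1→2
i=27 'b': node 2→3
i=28 'a': node 3→4  → match P0@[25:28]
i=29 'b': node 4→2 ·f
i=30 'c': node 2→6 ·f  → match P4@[29:30]
i=31 'a': node 6→1 ·f
i=32 'c': node 1→17 ·f
i=33 'b': node 17→18
i=34 'd': node 18→19
i=35 'a': node 19→12 ·f
i=36 'd': node 12→13
i=37 'a': node 13→14  → match P2@[33:37]
i=38 'c': node 14→17 ·f
i=39 'b': node 17→18
i=40 'd': node 18→19
i=41 'd': node 19→20  → match P5@[38:41],P6@[39:41]
i=42 'a': node 20→1 ·f
i=43 'c': node 1→17 ·f
i=44 'b': node 17→18
i=45 'd': node 18→19
i=46 'd': node 19→20  → match P5@[43:46],P6@[44:46]
i=47 'b': node 20→5 ·f
i=48 'd': node 5→11
i=49 'c': node 11→17 ·f
i=50 'd': node 17→0 ·f
i=51 'b': node 0→5
i=52 'd': node 5→11
i=53 'a': node 11→12
i=54 'd': node 12→13
i=55 'a': node 13→14  → match P2@[51:55]
i=56 'a': node 14→15 ·f
i=57 'b': node 15→2 ·f
i=58 'b': node 2→3
i=59 'a': node 3→4  → match P0@[56:59]
i=60 'a': node 4→15 ·f
i=61 'b': node 15→2 ·f
i=62 'a': node 2→1 ·f
i=63 'c': node 1→17 ·f
i=64 'a': node 17→1 ·f

Result: [[3,4],[7,1],[12,0],[16,5],[16,6],[19,4],[23,1],[28,0],[30,4],[37,2],[41,5],[41,6],[46,5],[46,6],[55,2],[59,0]]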